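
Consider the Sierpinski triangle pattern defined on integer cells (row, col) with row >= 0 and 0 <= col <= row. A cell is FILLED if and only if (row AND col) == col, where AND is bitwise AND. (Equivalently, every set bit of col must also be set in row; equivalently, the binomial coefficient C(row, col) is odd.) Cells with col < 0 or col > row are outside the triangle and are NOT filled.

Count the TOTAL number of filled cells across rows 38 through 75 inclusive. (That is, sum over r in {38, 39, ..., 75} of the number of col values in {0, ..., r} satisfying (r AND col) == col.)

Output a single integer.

Answer: 546

Derivation:
r38=100110 pc3: +8 =8
r39=100111 pc4: +16 =24
r40=101000 pc2: +4 =28
r41=101001 pc3: +8 =36
r42=101010 pc3: +8 =44
r43=101011 pc4: +16 =60
r44=101100 pc3: +8 =68
r45=101101 pc4: +16 =84
r46=101110 pc4: +16 =100
r47=101111 pc5: +32 =132
r48=110000 pc2: +4 =136
r49=110001 pc3: +8 =144
r50=110010 pc3: +8 =152
r51=110011 pc4: +16 =168
r52=110100 pc3: +8 =176
r53=110101 pc4: +16 =192
r54=110110 pc4: +16 =208
r55=110111 pc5: +32 =240
r56=111000 pc3: +8 =248
r57=111001 pc4: +16 =264
r58=111010 pc4: +16 =280
r59=111011 pc5: +32 =312
r60=111100 pc4: +16 =328
r61=111101 pc5: +32 =360
r62=111110 pc5: +32 =392
r63=111111 pc6: +64 =456
r64=1000000 pc1: +2 =458
r65=1000001 pc2: +4 =462
r66=1000010 pc2: +4 =466
r67=1000011 pc3: +8 =474
r68=1000100 pc2: +4 =478
r69=1000101 pc3: +8 =486
r70=1000110 pc3: +8 =494
r71=1000111 pc4: +16 =510
r72=1001000 pc2: +4 =514
r73=1001001 pc3: +8 =522
r74=1001010 pc3: +8 =530
r75=1001011 pc4: +16 =546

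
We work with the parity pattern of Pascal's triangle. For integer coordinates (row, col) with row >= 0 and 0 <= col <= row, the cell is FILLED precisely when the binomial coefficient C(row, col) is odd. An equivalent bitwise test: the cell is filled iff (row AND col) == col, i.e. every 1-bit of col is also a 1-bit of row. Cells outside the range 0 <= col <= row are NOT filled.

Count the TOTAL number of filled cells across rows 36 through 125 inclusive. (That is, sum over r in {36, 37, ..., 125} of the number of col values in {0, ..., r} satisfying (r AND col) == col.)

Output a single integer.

r36=100100 pc2: +4 =4
r37=100101 pc3: +8 =12
r38=100110 pc3: +8 =20
r39=100111 pc4: +16 =36
r40=101000 pc2: +4 =40
r41=101001 pc3: +8 =48
r42=101010 pc3: +8 =56
r43=101011 pc4: +16 =72
r44=101100 pc3: +8 =80
r45=101101 pc4: +16 =96
r46=101110 pc4: +16 =112
r47=101111 pc5: +32 =144
r48=110000 pc2: +4 =148
r49=110001 pc3: +8 =156
r50=110010 pc3: +8 =164
r51=110011 pc4: +16 =180
r52=110100 pc3: +8 =188
r53=110101 pc4: +16 =204
r54=110110 pc4: +16 =220
r55=110111 pc5: +32 =252
r56=111000 pc3: +8 =260
r57=111001 pc4: +16 =276
r58=111010 pc4: +16 =292
r59=111011 pc5: +32 =324
r60=111100 pc4: +16 =340
r61=111101 pc5: +32 =372
r62=111110 pc5: +32 =404
r63=111111 pc6: +64 =468
r64=1000000 pc1: +2 =470
r65=1000001 pc2: +4 =474
r66=1000010 pc2: +4 =478
r67=1000011 pc3: +8 =486
r68=1000100 pc2: +4 =490
r69=1000101 pc3: +8 =498
r70=1000110 pc3: +8 =506
r71=1000111 pc4: +16 =522
r72=1001000 pc2: +4 =526
r73=1001001 pc3: +8 =534
r74=1001010 pc3: +8 =542
r75=1001011 pc4: +16 =558
r76=1001100 pc3: +8 =566
r77=1001101 pc4: +16 =582
r78=1001110 pc4: +16 =598
r79=1001111 pc5: +32 =630
r80=1010000 pc2: +4 =634
r81=1010001 pc3: +8 =642
r82=1010010 pc3: +8 =650
r83=1010011 pc4: +16 =666
r84=1010100 pc3: +8 =674
r85=1010101 pc4: +16 =690
r86=1010110 pc4: +16 =706
r87=1010111 pc5: +32 =738
r88=1011000 pc3: +8 =746
r89=1011001 pc4: +16 =762
r90=1011010 pc4: +16 =778
r91=1011011 pc5: +32 =810
r92=1011100 pc4: +16 =826
r93=1011101 pc5: +32 =858
r94=1011110 pc5: +32 =890
r95=1011111 pc6: +64 =954
r96=1100000 pc2: +4 =958
r97=1100001 pc3: +8 =966
r98=1100010 pc3: +8 =974
r99=1100011 pc4: +16 =990
r100=1100100 pc3: +8 =998
r101=1100101 pc4: +16 =1014
r102=1100110 pc4: +16 =1030
r103=1100111 pc5: +32 =1062
r104=1101000 pc3: +8 =1070
r105=1101001 pc4: +16 =1086
r106=1101010 pc4: +16 =1102
r107=1101011 pc5: +32 =1134
r108=1101100 pc4: +16 =1150
r109=1101101 pc5: +32 =1182
r110=1101110 pc5: +32 =1214
r111=1101111 pc6: +64 =1278
r112=1110000 pc3: +8 =1286
r113=1110001 pc4: +16 =1302
r114=1110010 pc4: +16 =1318
r115=1110011 pc5: +32 =1350
r116=1110100 pc4: +16 =1366
r117=1110101 pc5: +32 =1398
r118=1110110 pc5: +32 =1430
r119=1110111 pc6: +64 =1494
r120=1111000 pc4: +16 =1510
r121=1111001 pc5: +32 =1542
r122=1111010 pc5: +32 =1574
r123=1111011 pc6: +64 =1638
r124=1111100 pc5: +32 =1670
r125=1111101 pc6: +64 =1734

Answer: 1734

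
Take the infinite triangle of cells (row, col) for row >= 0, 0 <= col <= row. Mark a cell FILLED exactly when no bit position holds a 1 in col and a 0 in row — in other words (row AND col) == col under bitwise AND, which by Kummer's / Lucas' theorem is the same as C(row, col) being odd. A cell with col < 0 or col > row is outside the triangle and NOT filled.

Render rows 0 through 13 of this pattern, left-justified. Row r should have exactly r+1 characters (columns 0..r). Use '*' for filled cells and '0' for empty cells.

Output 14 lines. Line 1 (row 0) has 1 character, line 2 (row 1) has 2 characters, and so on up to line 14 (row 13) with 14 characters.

r0=0: *
r1=1: **
r2=10: *0*
r3=11: ****
r4=100: *000*
r5=101: **00**
r6=110: *0*0*0*
r7=111: ********
r8=1000: *0000000*
r9=1001: **000000**
r10=1010: *0*00000*0*
r11=1011: ****0000****
r12=1100: *000*000*000*
r13=1101: **00**00**00**

Answer: *
**
*0*
****
*000*
**00**
*0*0*0*
********
*0000000*
**000000**
*0*00000*0*
****0000****
*000*000*000*
**00**00**00**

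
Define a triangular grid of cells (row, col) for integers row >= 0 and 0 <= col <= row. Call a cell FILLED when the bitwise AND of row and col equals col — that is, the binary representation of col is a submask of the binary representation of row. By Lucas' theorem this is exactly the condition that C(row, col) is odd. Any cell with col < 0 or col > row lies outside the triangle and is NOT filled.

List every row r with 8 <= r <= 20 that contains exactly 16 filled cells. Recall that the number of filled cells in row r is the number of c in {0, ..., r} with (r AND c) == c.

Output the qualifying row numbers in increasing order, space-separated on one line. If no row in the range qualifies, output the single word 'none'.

Row r has 2^popcount(r) filled cells, so we need popcount(r) = log2(16) = 4.
Scan r = 8..20 and keep those with exactly 4 one-bits:
r=8=1000 popcount=1 -> skip
r=9=1001 popcount=2 -> skip
r=10=1010 popcount=2 -> skip
r=11=1011 popcount=3 -> skip
r=12=1100 popcount=2 -> skip
r=13=1101 popcount=3 -> skip
r=14=1110 popcount=3 -> skip
r=15=1111 popcount=4 -> KEEP
r=16=10000 popcount=1 -> skip
r=17=10001 popcount=2 -> skip
r=18=10010 popcount=2 -> skip
r=19=10011 popcount=3 -> skip
r=20=10100 popcount=2 -> skip
Kept rows: 15

Answer: 15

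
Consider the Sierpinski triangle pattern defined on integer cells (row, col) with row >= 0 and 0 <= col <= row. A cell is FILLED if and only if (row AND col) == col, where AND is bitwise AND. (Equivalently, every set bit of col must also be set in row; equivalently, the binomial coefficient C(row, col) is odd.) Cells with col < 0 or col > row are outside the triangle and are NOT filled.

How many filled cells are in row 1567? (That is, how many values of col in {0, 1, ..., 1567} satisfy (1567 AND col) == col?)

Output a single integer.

Answer: 128

Derivation:
1567 in binary = 11000011111
popcount(1567) = number of 1-bits in 11000011111 = 7
A col c satisfies (1567 AND c) == c iff every set bit of c is also set in 1567; each of the 7 set bits of 1567 can independently be on or off in c.
count = 2^7 = 128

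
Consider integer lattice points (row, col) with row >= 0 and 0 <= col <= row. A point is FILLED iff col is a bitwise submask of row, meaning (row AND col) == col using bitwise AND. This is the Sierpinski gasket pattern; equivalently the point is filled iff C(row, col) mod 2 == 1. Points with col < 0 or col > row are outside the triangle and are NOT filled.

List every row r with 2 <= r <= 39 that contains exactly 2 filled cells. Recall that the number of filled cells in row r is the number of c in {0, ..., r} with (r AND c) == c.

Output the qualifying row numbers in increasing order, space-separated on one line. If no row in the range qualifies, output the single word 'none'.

Answer: 2 4 8 16 32

Derivation:
Row r has 2^popcount(r) filled cells, so we need popcount(r) = log2(2) = 1.
Scan r = 2..39 and keep those with exactly 1 one-bits:
r=2=10 popcount=1 -> KEEP
r=3=11 popcount=2 -> skip
r=4=100 popcount=1 -> KEEP
r=5=101 popcount=2 -> skip
r=6=110 popcount=2 -> skip
r=7=111 popcount=3 -> skip
r=8=1000 popcount=1 -> KEEP
r=9=1001 popcount=2 -> skip
r=10=1010 popcount=2 -> skip
r=11=1011 popcount=3 -> skip
r=12=1100 popcount=2 -> skip
r=13=1101 popcount=3 -> skip
r=14=1110 popcount=3 -> skip
r=15=1111 popcount=4 -> skip
r=16=10000 popcount=1 -> KEEP
r=17=10001 popcount=2 -> skip
r=18=10010 popcount=2 -> skip
r=19=10011 popcount=3 -> skip
r=20=10100 popcount=2 -> skip
r=21=10101 popcount=3 -> skip
r=22=10110 popcount=3 -> skip
r=23=10111 popcount=4 -> skip
r=24=11000 popcount=2 -> skip
r=25=11001 popcount=3 -> skip
r=26=11010 popcount=3 -> skip
r=27=11011 popcount=4 -> skip
r=28=11100 popcount=3 -> skip
r=29=11101 popcount=4 -> skip
r=30=11110 popcount=4 -> skip
r=31=11111 popcount=5 -> skip
r=32=100000 popcount=1 -> KEEP
r=33=100001 popcount=2 -> skip
r=34=100010 popcount=2 -> skip
r=35=100011 popcount=3 -> skip
r=36=100100 popcount=2 -> skip
r=37=100101 popcount=3 -> skip
r=38=100110 popcount=3 -> skip
r=39=100111 popcount=4 -> skip
Kept rows: 2 4 8 16 32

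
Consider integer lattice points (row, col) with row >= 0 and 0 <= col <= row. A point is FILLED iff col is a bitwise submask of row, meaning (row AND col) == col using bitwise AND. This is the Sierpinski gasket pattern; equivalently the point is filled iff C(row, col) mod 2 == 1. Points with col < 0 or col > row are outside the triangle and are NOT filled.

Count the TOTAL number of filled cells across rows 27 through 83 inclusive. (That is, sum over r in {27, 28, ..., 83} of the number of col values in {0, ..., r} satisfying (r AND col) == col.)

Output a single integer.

Answer: 772

Derivation:
r27=11011 pc4: +16 =16
r28=11100 pc3: +8 =24
r29=11101 pc4: +16 =40
r30=11110 pc4: +16 =56
r31=11111 pc5: +32 =88
r32=100000 pc1: +2 =90
r33=100001 pc2: +4 =94
r34=100010 pc2: +4 =98
r35=100011 pc3: +8 =106
r36=100100 pc2: +4 =110
r37=100101 pc3: +8 =118
r38=100110 pc3: +8 =126
r39=100111 pc4: +16 =142
r40=101000 pc2: +4 =146
r41=101001 pc3: +8 =154
r42=101010 pc3: +8 =162
r43=101011 pc4: +16 =178
r44=101100 pc3: +8 =186
r45=101101 pc4: +16 =202
r46=101110 pc4: +16 =218
r47=101111 pc5: +32 =250
r48=110000 pc2: +4 =254
r49=110001 pc3: +8 =262
r50=110010 pc3: +8 =270
r51=110011 pc4: +16 =286
r52=110100 pc3: +8 =294
r53=110101 pc4: +16 =310
r54=110110 pc4: +16 =326
r55=110111 pc5: +32 =358
r56=111000 pc3: +8 =366
r57=111001 pc4: +16 =382
r58=111010 pc4: +16 =398
r59=111011 pc5: +32 =430
r60=111100 pc4: +16 =446
r61=111101 pc5: +32 =478
r62=111110 pc5: +32 =510
r63=111111 pc6: +64 =574
r64=1000000 pc1: +2 =576
r65=1000001 pc2: +4 =580
r66=1000010 pc2: +4 =584
r67=1000011 pc3: +8 =592
r68=1000100 pc2: +4 =596
r69=1000101 pc3: +8 =604
r70=1000110 pc3: +8 =612
r71=1000111 pc4: +16 =628
r72=1001000 pc2: +4 =632
r73=1001001 pc3: +8 =640
r74=1001010 pc3: +8 =648
r75=1001011 pc4: +16 =664
r76=1001100 pc3: +8 =672
r77=1001101 pc4: +16 =688
r78=1001110 pc4: +16 =704
r79=1001111 pc5: +32 =736
r80=1010000 pc2: +4 =740
r81=1010001 pc3: +8 =748
r82=1010010 pc3: +8 =756
r83=1010011 pc4: +16 =772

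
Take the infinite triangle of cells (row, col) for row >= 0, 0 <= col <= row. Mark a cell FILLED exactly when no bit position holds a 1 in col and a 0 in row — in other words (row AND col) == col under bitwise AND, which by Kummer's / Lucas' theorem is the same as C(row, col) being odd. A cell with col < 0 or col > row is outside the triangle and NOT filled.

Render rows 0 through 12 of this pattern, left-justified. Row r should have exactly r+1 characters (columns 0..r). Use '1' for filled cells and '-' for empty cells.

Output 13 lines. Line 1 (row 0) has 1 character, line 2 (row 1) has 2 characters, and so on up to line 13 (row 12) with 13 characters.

Answer: 1
11
1-1
1111
1---1
11--11
1-1-1-1
11111111
1-------1
11------11
1-1-----1-1
1111----1111
1---1---1---1

Derivation:
r0=0: 1
r1=1: 11
r2=10: 1-1
r3=11: 1111
r4=100: 1---1
r5=101: 11--11
r6=110: 1-1-1-1
r7=111: 11111111
r8=1000: 1-------1
r9=1001: 11------11
r10=1010: 1-1-----1-1
r11=1011: 1111----1111
r12=1100: 1---1---1---1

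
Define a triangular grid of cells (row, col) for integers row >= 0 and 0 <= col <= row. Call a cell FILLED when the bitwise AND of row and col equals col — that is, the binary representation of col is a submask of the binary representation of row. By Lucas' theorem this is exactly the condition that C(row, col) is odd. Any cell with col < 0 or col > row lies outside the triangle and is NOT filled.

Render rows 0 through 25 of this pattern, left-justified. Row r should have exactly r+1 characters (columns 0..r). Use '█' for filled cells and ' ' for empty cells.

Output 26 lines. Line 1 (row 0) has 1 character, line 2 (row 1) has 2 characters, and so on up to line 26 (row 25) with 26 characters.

r0=0: █
r1=1: ██
r2=10: █ █
r3=11: ████
r4=100: █   █
r5=101: ██  ██
r6=110: █ █ █ █
r7=111: ████████
r8=1000: █       █
r9=1001: ██      ██
r10=1010: █ █     █ █
r11=1011: ████    ████
r12=1100: █   █   █   █
r13=1101: ██  ██  ██  ██
r14=1110: █ █ █ █ █ █ █ █
r15=1111: ████████████████
r16=10000: █               █
r17=10001: ██              ██
r18=10010: █ █             █ █
r19=10011: ████            ████
r20=10100: █   █           █   █
r21=10101: ██  ██          ██  ██
r22=10110: █ █ █ █         █ █ █ █
r23=10111: ████████        ████████
r24=11000: █       █       █       █
r25=11001: ██      ██      ██      ██

Answer: █
██
█ █
████
█   █
██  ██
█ █ █ █
████████
█       █
██      ██
█ █     █ █
████    ████
█   █   █   █
██  ██  ██  ██
█ █ █ █ █ █ █ █
████████████████
█               █
██              ██
█ █             █ █
████            ████
█   █           █   █
██  ██          ██  ██
█ █ █ █         █ █ █ █
████████        ████████
█       █       █       █
██      ██      ██      ██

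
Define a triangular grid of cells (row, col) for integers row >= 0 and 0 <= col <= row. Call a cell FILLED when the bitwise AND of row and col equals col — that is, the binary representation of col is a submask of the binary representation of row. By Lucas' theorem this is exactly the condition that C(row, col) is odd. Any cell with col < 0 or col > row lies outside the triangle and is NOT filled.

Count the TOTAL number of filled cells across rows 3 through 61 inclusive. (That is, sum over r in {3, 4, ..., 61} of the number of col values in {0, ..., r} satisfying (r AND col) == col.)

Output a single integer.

Answer: 628

Derivation:
r3=11 pc2: +4 =4
r4=100 pc1: +2 =6
r5=101 pc2: +4 =10
r6=110 pc2: +4 =14
r7=111 pc3: +8 =22
r8=1000 pc1: +2 =24
r9=1001 pc2: +4 =28
r10=1010 pc2: +4 =32
r11=1011 pc3: +8 =40
r12=1100 pc2: +4 =44
r13=1101 pc3: +8 =52
r14=1110 pc3: +8 =60
r15=1111 pc4: +16 =76
r16=10000 pc1: +2 =78
r17=10001 pc2: +4 =82
r18=10010 pc2: +4 =86
r19=10011 pc3: +8 =94
r20=10100 pc2: +4 =98
r21=10101 pc3: +8 =106
r22=10110 pc3: +8 =114
r23=10111 pc4: +16 =130
r24=11000 pc2: +4 =134
r25=11001 pc3: +8 =142
r26=11010 pc3: +8 =150
r27=11011 pc4: +16 =166
r28=11100 pc3: +8 =174
r29=11101 pc4: +16 =190
r30=11110 pc4: +16 =206
r31=11111 pc5: +32 =238
r32=100000 pc1: +2 =240
r33=100001 pc2: +4 =244
r34=100010 pc2: +4 =248
r35=100011 pc3: +8 =256
r36=100100 pc2: +4 =260
r37=100101 pc3: +8 =268
r38=100110 pc3: +8 =276
r39=100111 pc4: +16 =292
r40=101000 pc2: +4 =296
r41=101001 pc3: +8 =304
r42=101010 pc3: +8 =312
r43=101011 pc4: +16 =328
r44=101100 pc3: +8 =336
r45=101101 pc4: +16 =352
r46=101110 pc4: +16 =368
r47=101111 pc5: +32 =400
r48=110000 pc2: +4 =404
r49=110001 pc3: +8 =412
r50=110010 pc3: +8 =420
r51=110011 pc4: +16 =436
r52=110100 pc3: +8 =444
r53=110101 pc4: +16 =460
r54=110110 pc4: +16 =476
r55=110111 pc5: +32 =508
r56=111000 pc3: +8 =516
r57=111001 pc4: +16 =532
r58=111010 pc4: +16 =548
r59=111011 pc5: +32 =580
r60=111100 pc4: +16 =596
r61=111101 pc5: +32 =628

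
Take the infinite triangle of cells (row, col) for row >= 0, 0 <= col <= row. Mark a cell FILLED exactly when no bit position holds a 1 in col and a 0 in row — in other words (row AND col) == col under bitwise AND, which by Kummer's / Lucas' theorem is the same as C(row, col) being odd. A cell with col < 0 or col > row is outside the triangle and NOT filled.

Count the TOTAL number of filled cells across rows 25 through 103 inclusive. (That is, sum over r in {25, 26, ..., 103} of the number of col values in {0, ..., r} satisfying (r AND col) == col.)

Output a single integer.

Answer: 1184

Derivation:
r25=11001 pc3: +8 =8
r26=11010 pc3: +8 =16
r27=11011 pc4: +16 =32
r28=11100 pc3: +8 =40
r29=11101 pc4: +16 =56
r30=11110 pc4: +16 =72
r31=11111 pc5: +32 =104
r32=100000 pc1: +2 =106
r33=100001 pc2: +4 =110
r34=100010 pc2: +4 =114
r35=100011 pc3: +8 =122
r36=100100 pc2: +4 =126
r37=100101 pc3: +8 =134
r38=100110 pc3: +8 =142
r39=100111 pc4: +16 =158
r40=101000 pc2: +4 =162
r41=101001 pc3: +8 =170
r42=101010 pc3: +8 =178
r43=101011 pc4: +16 =194
r44=101100 pc3: +8 =202
r45=101101 pc4: +16 =218
r46=101110 pc4: +16 =234
r47=101111 pc5: +32 =266
r48=110000 pc2: +4 =270
r49=110001 pc3: +8 =278
r50=110010 pc3: +8 =286
r51=110011 pc4: +16 =302
r52=110100 pc3: +8 =310
r53=110101 pc4: +16 =326
r54=110110 pc4: +16 =342
r55=110111 pc5: +32 =374
r56=111000 pc3: +8 =382
r57=111001 pc4: +16 =398
r58=111010 pc4: +16 =414
r59=111011 pc5: +32 =446
r60=111100 pc4: +16 =462
r61=111101 pc5: +32 =494
r62=111110 pc5: +32 =526
r63=111111 pc6: +64 =590
r64=1000000 pc1: +2 =592
r65=1000001 pc2: +4 =596
r66=1000010 pc2: +4 =600
r67=1000011 pc3: +8 =608
r68=1000100 pc2: +4 =612
r69=1000101 pc3: +8 =620
r70=1000110 pc3: +8 =628
r71=1000111 pc4: +16 =644
r72=1001000 pc2: +4 =648
r73=1001001 pc3: +8 =656
r74=1001010 pc3: +8 =664
r75=1001011 pc4: +16 =680
r76=1001100 pc3: +8 =688
r77=1001101 pc4: +16 =704
r78=1001110 pc4: +16 =720
r79=1001111 pc5: +32 =752
r80=1010000 pc2: +4 =756
r81=1010001 pc3: +8 =764
r82=1010010 pc3: +8 =772
r83=1010011 pc4: +16 =788
r84=1010100 pc3: +8 =796
r85=1010101 pc4: +16 =812
r86=1010110 pc4: +16 =828
r87=1010111 pc5: +32 =860
r88=1011000 pc3: +8 =868
r89=1011001 pc4: +16 =884
r90=1011010 pc4: +16 =900
r91=1011011 pc5: +32 =932
r92=1011100 pc4: +16 =948
r93=1011101 pc5: +32 =980
r94=1011110 pc5: +32 =1012
r95=1011111 pc6: +64 =1076
r96=1100000 pc2: +4 =1080
r97=1100001 pc3: +8 =1088
r98=1100010 pc3: +8 =1096
r99=1100011 pc4: +16 =1112
r100=1100100 pc3: +8 =1120
r101=1100101 pc4: +16 =1136
r102=1100110 pc4: +16 =1152
r103=1100111 pc5: +32 =1184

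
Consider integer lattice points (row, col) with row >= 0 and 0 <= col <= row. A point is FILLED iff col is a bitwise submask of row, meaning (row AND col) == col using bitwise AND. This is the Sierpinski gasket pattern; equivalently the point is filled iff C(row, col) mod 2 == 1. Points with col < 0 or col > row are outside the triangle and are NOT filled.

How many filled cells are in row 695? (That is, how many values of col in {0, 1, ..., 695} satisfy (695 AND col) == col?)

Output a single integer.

Answer: 128

Derivation:
695 in binary = 1010110111
popcount(695) = number of 1-bits in 1010110111 = 7
A col c satisfies (695 AND c) == c iff every set bit of c is also set in 695; each of the 7 set bits of 695 can independently be on or off in c.
count = 2^7 = 128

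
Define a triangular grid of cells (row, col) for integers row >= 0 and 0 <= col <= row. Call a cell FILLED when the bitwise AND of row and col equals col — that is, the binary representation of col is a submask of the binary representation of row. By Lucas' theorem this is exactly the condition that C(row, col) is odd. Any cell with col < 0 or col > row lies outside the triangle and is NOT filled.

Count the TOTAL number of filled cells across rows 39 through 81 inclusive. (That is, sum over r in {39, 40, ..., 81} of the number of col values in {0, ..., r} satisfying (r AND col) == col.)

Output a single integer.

Answer: 622

Derivation:
r39=100111 pc4: +16 =16
r40=101000 pc2: +4 =20
r41=101001 pc3: +8 =28
r42=101010 pc3: +8 =36
r43=101011 pc4: +16 =52
r44=101100 pc3: +8 =60
r45=101101 pc4: +16 =76
r46=101110 pc4: +16 =92
r47=101111 pc5: +32 =124
r48=110000 pc2: +4 =128
r49=110001 pc3: +8 =136
r50=110010 pc3: +8 =144
r51=110011 pc4: +16 =160
r52=110100 pc3: +8 =168
r53=110101 pc4: +16 =184
r54=110110 pc4: +16 =200
r55=110111 pc5: +32 =232
r56=111000 pc3: +8 =240
r57=111001 pc4: +16 =256
r58=111010 pc4: +16 =272
r59=111011 pc5: +32 =304
r60=111100 pc4: +16 =320
r61=111101 pc5: +32 =352
r62=111110 pc5: +32 =384
r63=111111 pc6: +64 =448
r64=1000000 pc1: +2 =450
r65=1000001 pc2: +4 =454
r66=1000010 pc2: +4 =458
r67=1000011 pc3: +8 =466
r68=1000100 pc2: +4 =470
r69=1000101 pc3: +8 =478
r70=1000110 pc3: +8 =486
r71=1000111 pc4: +16 =502
r72=1001000 pc2: +4 =506
r73=1001001 pc3: +8 =514
r74=1001010 pc3: +8 =522
r75=1001011 pc4: +16 =538
r76=1001100 pc3: +8 =546
r77=1001101 pc4: +16 =562
r78=1001110 pc4: +16 =578
r79=1001111 pc5: +32 =610
r80=1010000 pc2: +4 =614
r81=1010001 pc3: +8 =622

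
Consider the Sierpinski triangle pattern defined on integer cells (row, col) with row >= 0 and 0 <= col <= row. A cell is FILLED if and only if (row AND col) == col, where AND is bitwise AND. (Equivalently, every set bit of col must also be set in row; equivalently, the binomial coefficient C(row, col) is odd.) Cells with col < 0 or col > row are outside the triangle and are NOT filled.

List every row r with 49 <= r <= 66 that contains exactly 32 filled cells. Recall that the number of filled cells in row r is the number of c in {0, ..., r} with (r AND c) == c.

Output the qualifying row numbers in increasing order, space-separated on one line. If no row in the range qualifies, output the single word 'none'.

Row r has 2^popcount(r) filled cells, so we need popcount(r) = log2(32) = 5.
Scan r = 49..66 and keep those with exactly 5 one-bits:
r=49=110001 popcount=3 -> skip
r=50=110010 popcount=3 -> skip
r=51=110011 popcount=4 -> skip
r=52=110100 popcount=3 -> skip
r=53=110101 popcount=4 -> skip
r=54=110110 popcount=4 -> skip
r=55=110111 popcount=5 -> KEEP
r=56=111000 popcount=3 -> skip
r=57=111001 popcount=4 -> skip
r=58=111010 popcount=4 -> skip
r=59=111011 popcount=5 -> KEEP
r=60=111100 popcount=4 -> skip
r=61=111101 popcount=5 -> KEEP
r=62=111110 popcount=5 -> KEEP
r=63=111111 popcount=6 -> skip
r=64=1000000 popcount=1 -> skip
r=65=1000001 popcount=2 -> skip
r=66=1000010 popcount=2 -> skip
Kept rows: 55 59 61 62

Answer: 55 59 61 62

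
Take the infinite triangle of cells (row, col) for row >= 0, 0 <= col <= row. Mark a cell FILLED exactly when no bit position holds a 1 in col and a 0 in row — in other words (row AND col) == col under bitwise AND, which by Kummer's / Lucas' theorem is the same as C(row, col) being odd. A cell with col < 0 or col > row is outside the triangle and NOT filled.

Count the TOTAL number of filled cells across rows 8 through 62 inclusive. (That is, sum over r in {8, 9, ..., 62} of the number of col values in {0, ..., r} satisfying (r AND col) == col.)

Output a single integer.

r8=1000 pc1: +2 =2
r9=1001 pc2: +4 =6
r10=1010 pc2: +4 =10
r11=1011 pc3: +8 =18
r12=1100 pc2: +4 =22
r13=1101 pc3: +8 =30
r14=1110 pc3: +8 =38
r15=1111 pc4: +16 =54
r16=10000 pc1: +2 =56
r17=10001 pc2: +4 =60
r18=10010 pc2: +4 =64
r19=10011 pc3: +8 =72
r20=10100 pc2: +4 =76
r21=10101 pc3: +8 =84
r22=10110 pc3: +8 =92
r23=10111 pc4: +16 =108
r24=11000 pc2: +4 =112
r25=11001 pc3: +8 =120
r26=11010 pc3: +8 =128
r27=11011 pc4: +16 =144
r28=11100 pc3: +8 =152
r29=11101 pc4: +16 =168
r30=11110 pc4: +16 =184
r31=11111 pc5: +32 =216
r32=100000 pc1: +2 =218
r33=100001 pc2: +4 =222
r34=100010 pc2: +4 =226
r35=100011 pc3: +8 =234
r36=100100 pc2: +4 =238
r37=100101 pc3: +8 =246
r38=100110 pc3: +8 =254
r39=100111 pc4: +16 =270
r40=101000 pc2: +4 =274
r41=101001 pc3: +8 =282
r42=101010 pc3: +8 =290
r43=101011 pc4: +16 =306
r44=101100 pc3: +8 =314
r45=101101 pc4: +16 =330
r46=101110 pc4: +16 =346
r47=101111 pc5: +32 =378
r48=110000 pc2: +4 =382
r49=110001 pc3: +8 =390
r50=110010 pc3: +8 =398
r51=110011 pc4: +16 =414
r52=110100 pc3: +8 =422
r53=110101 pc4: +16 =438
r54=110110 pc4: +16 =454
r55=110111 pc5: +32 =486
r56=111000 pc3: +8 =494
r57=111001 pc4: +16 =510
r58=111010 pc4: +16 =526
r59=111011 pc5: +32 =558
r60=111100 pc4: +16 =574
r61=111101 pc5: +32 =606
r62=111110 pc5: +32 =638

Answer: 638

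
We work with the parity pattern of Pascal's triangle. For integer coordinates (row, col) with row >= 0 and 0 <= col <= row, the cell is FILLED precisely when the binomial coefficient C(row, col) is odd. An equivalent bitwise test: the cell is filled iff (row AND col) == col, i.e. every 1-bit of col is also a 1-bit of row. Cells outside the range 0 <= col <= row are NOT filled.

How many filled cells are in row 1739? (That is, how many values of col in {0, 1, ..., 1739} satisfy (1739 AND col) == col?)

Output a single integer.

Answer: 128

Derivation:
1739 in binary = 11011001011
popcount(1739) = number of 1-bits in 11011001011 = 7
A col c satisfies (1739 AND c) == c iff every set bit of c is also set in 1739; each of the 7 set bits of 1739 can independently be on or off in c.
count = 2^7 = 128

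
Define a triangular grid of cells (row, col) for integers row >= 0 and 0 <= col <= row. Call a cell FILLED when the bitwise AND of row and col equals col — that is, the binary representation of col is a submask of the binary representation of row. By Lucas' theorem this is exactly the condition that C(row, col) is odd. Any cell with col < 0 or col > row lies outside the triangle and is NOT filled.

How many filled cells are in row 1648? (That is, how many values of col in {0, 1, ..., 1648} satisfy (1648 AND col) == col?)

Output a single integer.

1648 in binary = 11001110000
popcount(1648) = number of 1-bits in 11001110000 = 5
A col c satisfies (1648 AND c) == c iff every set bit of c is also set in 1648; each of the 5 set bits of 1648 can independently be on or off in c.
count = 2^5 = 32

Answer: 32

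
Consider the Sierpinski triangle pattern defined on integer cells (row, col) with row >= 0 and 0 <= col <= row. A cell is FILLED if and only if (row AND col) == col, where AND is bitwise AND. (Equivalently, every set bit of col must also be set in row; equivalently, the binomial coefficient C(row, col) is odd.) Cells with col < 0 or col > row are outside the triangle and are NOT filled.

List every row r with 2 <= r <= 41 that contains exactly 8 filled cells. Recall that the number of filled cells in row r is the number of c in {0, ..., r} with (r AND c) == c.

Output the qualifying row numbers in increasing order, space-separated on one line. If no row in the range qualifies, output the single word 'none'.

Row r has 2^popcount(r) filled cells, so we need popcount(r) = log2(8) = 3.
Scan r = 2..41 and keep those with exactly 3 one-bits:
r=2=10 popcount=1 -> skip
r=3=11 popcount=2 -> skip
r=4=100 popcount=1 -> skip
r=5=101 popcount=2 -> skip
r=6=110 popcount=2 -> skip
r=7=111 popcount=3 -> KEEP
r=8=1000 popcount=1 -> skip
r=9=1001 popcount=2 -> skip
r=10=1010 popcount=2 -> skip
r=11=1011 popcount=3 -> KEEP
r=12=1100 popcount=2 -> skip
r=13=1101 popcount=3 -> KEEP
r=14=1110 popcount=3 -> KEEP
r=15=1111 popcount=4 -> skip
r=16=10000 popcount=1 -> skip
r=17=10001 popcount=2 -> skip
r=18=10010 popcount=2 -> skip
r=19=10011 popcount=3 -> KEEP
r=20=10100 popcount=2 -> skip
r=21=10101 popcount=3 -> KEEP
r=22=10110 popcount=3 -> KEEP
r=23=10111 popcount=4 -> skip
r=24=11000 popcount=2 -> skip
r=25=11001 popcount=3 -> KEEP
r=26=11010 popcount=3 -> KEEP
r=27=11011 popcount=4 -> skip
r=28=11100 popcount=3 -> KEEP
r=29=11101 popcount=4 -> skip
r=30=11110 popcount=4 -> skip
r=31=11111 popcount=5 -> skip
r=32=100000 popcount=1 -> skip
r=33=100001 popcount=2 -> skip
r=34=100010 popcount=2 -> skip
r=35=100011 popcount=3 -> KEEP
r=36=100100 popcount=2 -> skip
r=37=100101 popcount=3 -> KEEP
r=38=100110 popcount=3 -> KEEP
r=39=100111 popcount=4 -> skip
r=40=101000 popcount=2 -> skip
r=41=101001 popcount=3 -> KEEP
Kept rows: 7 11 13 14 19 21 22 25 26 28 35 37 38 41

Answer: 7 11 13 14 19 21 22 25 26 28 35 37 38 41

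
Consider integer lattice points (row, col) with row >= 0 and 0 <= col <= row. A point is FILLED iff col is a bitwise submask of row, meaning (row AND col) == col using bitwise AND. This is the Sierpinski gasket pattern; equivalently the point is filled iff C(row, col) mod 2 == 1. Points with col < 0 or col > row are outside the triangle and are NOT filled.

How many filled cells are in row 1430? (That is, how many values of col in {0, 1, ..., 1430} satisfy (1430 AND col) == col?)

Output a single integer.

Answer: 64

Derivation:
1430 in binary = 10110010110
popcount(1430) = number of 1-bits in 10110010110 = 6
A col c satisfies (1430 AND c) == c iff every set bit of c is also set in 1430; each of the 6 set bits of 1430 can independently be on or off in c.
count = 2^6 = 64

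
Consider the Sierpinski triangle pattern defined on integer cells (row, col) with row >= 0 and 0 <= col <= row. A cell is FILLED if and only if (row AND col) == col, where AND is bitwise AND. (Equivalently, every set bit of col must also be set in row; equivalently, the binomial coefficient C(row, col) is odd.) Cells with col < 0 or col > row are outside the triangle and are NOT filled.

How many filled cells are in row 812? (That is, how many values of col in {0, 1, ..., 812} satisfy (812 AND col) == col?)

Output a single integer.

812 in binary = 1100101100
popcount(812) = number of 1-bits in 1100101100 = 5
A col c satisfies (812 AND c) == c iff every set bit of c is also set in 812; each of the 5 set bits of 812 can independently be on or off in c.
count = 2^5 = 32

Answer: 32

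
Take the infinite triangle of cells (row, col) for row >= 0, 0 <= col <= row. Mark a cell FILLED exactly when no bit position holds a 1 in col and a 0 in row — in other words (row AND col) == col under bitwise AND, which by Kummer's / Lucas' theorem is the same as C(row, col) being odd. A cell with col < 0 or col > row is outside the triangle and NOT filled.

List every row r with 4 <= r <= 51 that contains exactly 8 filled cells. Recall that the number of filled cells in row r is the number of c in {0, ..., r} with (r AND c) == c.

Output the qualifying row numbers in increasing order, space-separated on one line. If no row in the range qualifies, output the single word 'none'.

Row r has 2^popcount(r) filled cells, so we need popcount(r) = log2(8) = 3.
Scan r = 4..51 and keep those with exactly 3 one-bits:
r=4=100 popcount=1 -> skip
r=5=101 popcount=2 -> skip
r=6=110 popcount=2 -> skip
r=7=111 popcount=3 -> KEEP
r=8=1000 popcount=1 -> skip
r=9=1001 popcount=2 -> skip
r=10=1010 popcount=2 -> skip
r=11=1011 popcount=3 -> KEEP
r=12=1100 popcount=2 -> skip
r=13=1101 popcount=3 -> KEEP
r=14=1110 popcount=3 -> KEEP
r=15=1111 popcount=4 -> skip
r=16=10000 popcount=1 -> skip
r=17=10001 popcount=2 -> skip
r=18=10010 popcount=2 -> skip
r=19=10011 popcount=3 -> KEEP
r=20=10100 popcount=2 -> skip
r=21=10101 popcount=3 -> KEEP
r=22=10110 popcount=3 -> KEEP
r=23=10111 popcount=4 -> skip
r=24=11000 popcount=2 -> skip
r=25=11001 popcount=3 -> KEEP
r=26=11010 popcount=3 -> KEEP
r=27=11011 popcount=4 -> skip
r=28=11100 popcount=3 -> KEEP
r=29=11101 popcount=4 -> skip
r=30=11110 popcount=4 -> skip
r=31=11111 popcount=5 -> skip
r=32=100000 popcount=1 -> skip
r=33=100001 popcount=2 -> skip
r=34=100010 popcount=2 -> skip
r=35=100011 popcount=3 -> KEEP
r=36=100100 popcount=2 -> skip
r=37=100101 popcount=3 -> KEEP
r=38=100110 popcount=3 -> KEEP
r=39=100111 popcount=4 -> skip
r=40=101000 popcount=2 -> skip
r=41=101001 popcount=3 -> KEEP
r=42=101010 popcount=3 -> KEEP
r=43=101011 popcount=4 -> skip
r=44=101100 popcount=3 -> KEEP
r=45=101101 popcount=4 -> skip
r=46=101110 popcount=4 -> skip
r=47=101111 popcount=5 -> skip
r=48=110000 popcount=2 -> skip
r=49=110001 popcount=3 -> KEEP
r=50=110010 popcount=3 -> KEEP
r=51=110011 popcount=4 -> skip
Kept rows: 7 11 13 14 19 21 22 25 26 28 35 37 38 41 42 44 49 50

Answer: 7 11 13 14 19 21 22 25 26 28 35 37 38 41 42 44 49 50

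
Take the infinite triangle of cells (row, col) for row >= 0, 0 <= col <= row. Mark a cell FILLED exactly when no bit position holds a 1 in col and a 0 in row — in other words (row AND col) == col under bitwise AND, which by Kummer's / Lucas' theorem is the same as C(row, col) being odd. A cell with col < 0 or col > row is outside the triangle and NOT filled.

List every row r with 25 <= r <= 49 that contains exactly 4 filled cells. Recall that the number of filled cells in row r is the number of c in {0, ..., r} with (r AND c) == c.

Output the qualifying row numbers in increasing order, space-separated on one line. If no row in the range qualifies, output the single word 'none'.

Answer: 33 34 36 40 48

Derivation:
Row r has 2^popcount(r) filled cells, so we need popcount(r) = log2(4) = 2.
Scan r = 25..49 and keep those with exactly 2 one-bits:
r=25=11001 popcount=3 -> skip
r=26=11010 popcount=3 -> skip
r=27=11011 popcount=4 -> skip
r=28=11100 popcount=3 -> skip
r=29=11101 popcount=4 -> skip
r=30=11110 popcount=4 -> skip
r=31=11111 popcount=5 -> skip
r=32=100000 popcount=1 -> skip
r=33=100001 popcount=2 -> KEEP
r=34=100010 popcount=2 -> KEEP
r=35=100011 popcount=3 -> skip
r=36=100100 popcount=2 -> KEEP
r=37=100101 popcount=3 -> skip
r=38=100110 popcount=3 -> skip
r=39=100111 popcount=4 -> skip
r=40=101000 popcount=2 -> KEEP
r=41=101001 popcount=3 -> skip
r=42=101010 popcount=3 -> skip
r=43=101011 popcount=4 -> skip
r=44=101100 popcount=3 -> skip
r=45=101101 popcount=4 -> skip
r=46=101110 popcount=4 -> skip
r=47=101111 popcount=5 -> skip
r=48=110000 popcount=2 -> KEEP
r=49=110001 popcount=3 -> skip
Kept rows: 33 34 36 40 48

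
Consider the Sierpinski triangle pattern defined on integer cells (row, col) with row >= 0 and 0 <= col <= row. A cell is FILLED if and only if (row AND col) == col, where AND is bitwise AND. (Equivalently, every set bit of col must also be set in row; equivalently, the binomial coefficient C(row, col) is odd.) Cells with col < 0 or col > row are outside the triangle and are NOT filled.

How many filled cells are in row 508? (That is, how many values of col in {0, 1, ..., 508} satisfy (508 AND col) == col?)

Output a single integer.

508 in binary = 111111100
popcount(508) = number of 1-bits in 111111100 = 7
A col c satisfies (508 AND c) == c iff every set bit of c is also set in 508; each of the 7 set bits of 508 can independently be on or off in c.
count = 2^7 = 128

Answer: 128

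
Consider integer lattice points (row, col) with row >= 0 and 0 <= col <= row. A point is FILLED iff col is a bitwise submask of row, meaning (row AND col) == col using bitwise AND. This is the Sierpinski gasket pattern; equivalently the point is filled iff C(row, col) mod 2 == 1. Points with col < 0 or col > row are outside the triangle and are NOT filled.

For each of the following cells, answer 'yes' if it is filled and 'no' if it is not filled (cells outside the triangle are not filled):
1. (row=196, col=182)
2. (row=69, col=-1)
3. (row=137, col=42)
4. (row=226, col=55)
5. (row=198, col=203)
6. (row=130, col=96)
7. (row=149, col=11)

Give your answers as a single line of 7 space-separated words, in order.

(196,182): row=0b11000100, col=0b10110110, row AND col = 0b10000100 = 132; 132 != 182 -> empty
(69,-1): col outside [0, 69] -> not filled
(137,42): row=0b10001001, col=0b101010, row AND col = 0b1000 = 8; 8 != 42 -> empty
(226,55): row=0b11100010, col=0b110111, row AND col = 0b100010 = 34; 34 != 55 -> empty
(198,203): col outside [0, 198] -> not filled
(130,96): row=0b10000010, col=0b1100000, row AND col = 0b0 = 0; 0 != 96 -> empty
(149,11): row=0b10010101, col=0b1011, row AND col = 0b1 = 1; 1 != 11 -> empty

Answer: no no no no no no no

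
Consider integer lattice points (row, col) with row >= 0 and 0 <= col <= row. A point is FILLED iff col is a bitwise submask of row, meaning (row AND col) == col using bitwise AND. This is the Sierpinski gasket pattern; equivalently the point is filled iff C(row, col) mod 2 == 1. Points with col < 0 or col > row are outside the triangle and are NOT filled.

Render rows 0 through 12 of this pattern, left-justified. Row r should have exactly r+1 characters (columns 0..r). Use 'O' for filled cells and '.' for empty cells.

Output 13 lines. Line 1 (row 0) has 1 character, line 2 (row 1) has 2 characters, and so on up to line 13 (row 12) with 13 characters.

Answer: O
OO
O.O
OOOO
O...O
OO..OO
O.O.O.O
OOOOOOOO
O.......O
OO......OO
O.O.....O.O
OOOO....OOOO
O...O...O...O

Derivation:
r0=0: O
r1=1: OO
r2=10: O.O
r3=11: OOOO
r4=100: O...O
r5=101: OO..OO
r6=110: O.O.O.O
r7=111: OOOOOOOO
r8=1000: O.......O
r9=1001: OO......OO
r10=1010: O.O.....O.O
r11=1011: OOOO....OOOO
r12=1100: O...O...O...O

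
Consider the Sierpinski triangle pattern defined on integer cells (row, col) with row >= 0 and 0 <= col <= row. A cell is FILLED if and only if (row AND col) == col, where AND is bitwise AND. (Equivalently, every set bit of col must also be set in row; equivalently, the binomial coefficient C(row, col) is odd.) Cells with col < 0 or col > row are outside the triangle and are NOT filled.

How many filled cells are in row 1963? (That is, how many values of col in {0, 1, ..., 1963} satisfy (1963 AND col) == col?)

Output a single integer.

1963 in binary = 11110101011
popcount(1963) = number of 1-bits in 11110101011 = 8
A col c satisfies (1963 AND c) == c iff every set bit of c is also set in 1963; each of the 8 set bits of 1963 can independently be on or off in c.
count = 2^8 = 256

Answer: 256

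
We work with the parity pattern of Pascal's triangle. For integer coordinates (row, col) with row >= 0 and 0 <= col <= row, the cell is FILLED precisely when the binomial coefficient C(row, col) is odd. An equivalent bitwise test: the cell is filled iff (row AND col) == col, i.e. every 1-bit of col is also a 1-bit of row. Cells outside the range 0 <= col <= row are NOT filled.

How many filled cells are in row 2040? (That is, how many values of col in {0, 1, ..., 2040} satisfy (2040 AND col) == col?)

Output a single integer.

2040 in binary = 11111111000
popcount(2040) = number of 1-bits in 11111111000 = 8
A col c satisfies (2040 AND c) == c iff every set bit of c is also set in 2040; each of the 8 set bits of 2040 can independently be on or off in c.
count = 2^8 = 256

Answer: 256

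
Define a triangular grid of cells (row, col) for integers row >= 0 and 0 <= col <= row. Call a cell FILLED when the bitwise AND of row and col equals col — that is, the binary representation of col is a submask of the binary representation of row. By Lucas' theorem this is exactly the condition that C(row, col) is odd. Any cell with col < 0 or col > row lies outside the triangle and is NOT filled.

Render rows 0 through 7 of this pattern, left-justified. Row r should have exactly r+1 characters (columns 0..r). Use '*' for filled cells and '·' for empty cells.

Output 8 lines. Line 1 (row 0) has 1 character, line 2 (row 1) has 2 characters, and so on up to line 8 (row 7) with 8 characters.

Answer: *
**
*·*
****
*···*
**··**
*·*·*·*
********

Derivation:
r0=0: *
r1=1: **
r2=10: *·*
r3=11: ****
r4=100: *···*
r5=101: **··**
r6=110: *·*·*·*
r7=111: ********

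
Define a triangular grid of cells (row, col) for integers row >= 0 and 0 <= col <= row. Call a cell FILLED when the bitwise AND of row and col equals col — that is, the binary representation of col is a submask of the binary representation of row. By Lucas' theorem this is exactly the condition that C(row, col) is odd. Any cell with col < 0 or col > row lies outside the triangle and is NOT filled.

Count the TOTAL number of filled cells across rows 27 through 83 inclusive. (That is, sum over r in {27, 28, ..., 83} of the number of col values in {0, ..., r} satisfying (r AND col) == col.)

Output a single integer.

Answer: 772

Derivation:
r27=11011 pc4: +16 =16
r28=11100 pc3: +8 =24
r29=11101 pc4: +16 =40
r30=11110 pc4: +16 =56
r31=11111 pc5: +32 =88
r32=100000 pc1: +2 =90
r33=100001 pc2: +4 =94
r34=100010 pc2: +4 =98
r35=100011 pc3: +8 =106
r36=100100 pc2: +4 =110
r37=100101 pc3: +8 =118
r38=100110 pc3: +8 =126
r39=100111 pc4: +16 =142
r40=101000 pc2: +4 =146
r41=101001 pc3: +8 =154
r42=101010 pc3: +8 =162
r43=101011 pc4: +16 =178
r44=101100 pc3: +8 =186
r45=101101 pc4: +16 =202
r46=101110 pc4: +16 =218
r47=101111 pc5: +32 =250
r48=110000 pc2: +4 =254
r49=110001 pc3: +8 =262
r50=110010 pc3: +8 =270
r51=110011 pc4: +16 =286
r52=110100 pc3: +8 =294
r53=110101 pc4: +16 =310
r54=110110 pc4: +16 =326
r55=110111 pc5: +32 =358
r56=111000 pc3: +8 =366
r57=111001 pc4: +16 =382
r58=111010 pc4: +16 =398
r59=111011 pc5: +32 =430
r60=111100 pc4: +16 =446
r61=111101 pc5: +32 =478
r62=111110 pc5: +32 =510
r63=111111 pc6: +64 =574
r64=1000000 pc1: +2 =576
r65=1000001 pc2: +4 =580
r66=1000010 pc2: +4 =584
r67=1000011 pc3: +8 =592
r68=1000100 pc2: +4 =596
r69=1000101 pc3: +8 =604
r70=1000110 pc3: +8 =612
r71=1000111 pc4: +16 =628
r72=1001000 pc2: +4 =632
r73=1001001 pc3: +8 =640
r74=1001010 pc3: +8 =648
r75=1001011 pc4: +16 =664
r76=1001100 pc3: +8 =672
r77=1001101 pc4: +16 =688
r78=1001110 pc4: +16 =704
r79=1001111 pc5: +32 =736
r80=1010000 pc2: +4 =740
r81=1010001 pc3: +8 =748
r82=1010010 pc3: +8 =756
r83=1010011 pc4: +16 =772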